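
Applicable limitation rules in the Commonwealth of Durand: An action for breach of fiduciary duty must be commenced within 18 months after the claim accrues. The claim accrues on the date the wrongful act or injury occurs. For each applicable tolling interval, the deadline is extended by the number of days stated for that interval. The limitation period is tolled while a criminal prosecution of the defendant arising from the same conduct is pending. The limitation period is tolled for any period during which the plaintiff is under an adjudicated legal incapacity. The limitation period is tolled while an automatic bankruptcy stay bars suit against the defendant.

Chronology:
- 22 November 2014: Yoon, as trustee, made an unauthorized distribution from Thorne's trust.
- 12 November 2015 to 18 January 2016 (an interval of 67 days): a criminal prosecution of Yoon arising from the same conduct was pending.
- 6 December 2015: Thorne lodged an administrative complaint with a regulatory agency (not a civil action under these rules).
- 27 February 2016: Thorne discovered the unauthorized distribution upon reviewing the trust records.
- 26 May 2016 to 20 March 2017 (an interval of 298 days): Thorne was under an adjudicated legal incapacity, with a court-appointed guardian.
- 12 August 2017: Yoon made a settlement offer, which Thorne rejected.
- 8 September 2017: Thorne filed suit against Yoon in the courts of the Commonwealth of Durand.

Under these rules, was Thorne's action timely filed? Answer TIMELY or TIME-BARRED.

Because the rule ties accrual to occurrence, the claim accrued on 22 November 2014, not on the 27 February 2016 discovery date.
The untolled deadline — 18 months after 22 November 2014 — is 22 May 2016.
The pending criminal prosecution from 12 November 2015 to 18 January 2016 tolled the period for 67 days, extending the deadline to 28 July 2016.
The period was tolled for 298 days by the plaintiff's legal incapacity (26 May 2016 to 20 March 2017), pushing the deadline to 22 May 2017.
Nothing else in the chronology tolls or restarts the period.
Thorne filed on 8 September 2017, after the 22 May 2017 deadline, so the action is time-barred.

TIME-BARRED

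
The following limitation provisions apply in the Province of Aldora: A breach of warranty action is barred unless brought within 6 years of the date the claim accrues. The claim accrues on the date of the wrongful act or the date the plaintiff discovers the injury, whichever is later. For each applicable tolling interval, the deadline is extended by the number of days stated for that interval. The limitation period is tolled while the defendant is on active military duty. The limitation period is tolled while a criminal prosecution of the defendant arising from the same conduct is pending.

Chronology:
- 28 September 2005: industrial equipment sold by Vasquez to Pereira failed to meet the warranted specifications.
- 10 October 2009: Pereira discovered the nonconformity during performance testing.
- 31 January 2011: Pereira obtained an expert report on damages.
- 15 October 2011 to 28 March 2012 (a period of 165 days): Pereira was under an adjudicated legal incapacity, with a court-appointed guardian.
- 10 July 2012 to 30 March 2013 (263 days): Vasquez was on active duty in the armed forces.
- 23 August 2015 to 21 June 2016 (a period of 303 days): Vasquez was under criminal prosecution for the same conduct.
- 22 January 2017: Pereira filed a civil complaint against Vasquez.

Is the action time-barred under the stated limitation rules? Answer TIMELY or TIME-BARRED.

The claim accrued on 10 October 2009 — the later of the 28 September 2005 act and the 10 October 2009 discovery.
6 years from 10 October 2009 is 10 October 2015.
The defendant's active military service from 10 July 2012 to 30 March 2013 tolled the period for 263 days, extending the deadline to 29 June 2016.
The pending criminal prosecution from 23 August 2015 to 21 June 2016 tolled the period for 303 days, extending the deadline to 28 April 2017.
The plaintiff's legal incapacity from 15 October 2011 to 28 March 2012 does not toll the period, because no stated rule makes the plaintiff's incapacity a tolling event.
Nothing else in the chronology tolls or restarts the period.
Filing on 22 January 2017 beat the 28 April 2017 deadline — the action is timely.

TIMELY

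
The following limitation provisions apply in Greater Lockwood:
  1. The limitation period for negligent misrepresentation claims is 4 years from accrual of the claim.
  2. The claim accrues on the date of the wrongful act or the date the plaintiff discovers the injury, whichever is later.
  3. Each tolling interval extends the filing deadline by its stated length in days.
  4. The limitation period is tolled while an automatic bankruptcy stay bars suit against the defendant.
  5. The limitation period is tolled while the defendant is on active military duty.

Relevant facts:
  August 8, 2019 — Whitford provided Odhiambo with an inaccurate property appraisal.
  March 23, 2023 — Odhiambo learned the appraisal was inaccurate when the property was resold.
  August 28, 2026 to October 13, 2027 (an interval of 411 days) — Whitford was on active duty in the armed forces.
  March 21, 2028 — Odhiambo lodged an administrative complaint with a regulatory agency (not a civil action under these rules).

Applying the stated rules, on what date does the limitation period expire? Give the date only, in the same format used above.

The claim accrued on March 23, 2023 — the later of the August 8, 2019 act and the March 23, 2023 discovery.
The untolled deadline — 4 years after March 23, 2023 — is March 23, 2027.
The period was tolled for 411 days by the defendant's active military service (August 28, 2026 to October 13, 2027), pushing the deadline to May 7, 2028.
None of the other events listed affects the running of the period under the stated rules.

May 7, 2028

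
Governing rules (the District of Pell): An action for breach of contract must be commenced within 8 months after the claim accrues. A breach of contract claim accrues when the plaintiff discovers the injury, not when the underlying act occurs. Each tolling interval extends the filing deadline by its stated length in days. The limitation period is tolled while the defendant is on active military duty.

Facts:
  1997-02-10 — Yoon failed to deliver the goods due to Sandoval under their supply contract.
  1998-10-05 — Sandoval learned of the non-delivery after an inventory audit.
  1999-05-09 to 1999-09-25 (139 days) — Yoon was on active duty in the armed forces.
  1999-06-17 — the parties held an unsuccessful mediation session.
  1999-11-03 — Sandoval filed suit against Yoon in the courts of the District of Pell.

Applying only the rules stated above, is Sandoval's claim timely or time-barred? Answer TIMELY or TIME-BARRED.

TIME-BARRED

The claim did not accrue until Sandoval discovered the injury on 1998-10-05; the 1997-02-10 act date does not start the clock under the stated rule.
8 months from 1998-10-05 is 1999-06-05.
The defendant's active military service from 1999-05-09 to 1999-09-25 tolled the period for 139 days, extending the deadline to 1999-10-22.
Nothing else in the chronology tolls or restarts the period.
The 1999-11-03 filing falls after the 1999-10-22 deadline; the claim is time-barred.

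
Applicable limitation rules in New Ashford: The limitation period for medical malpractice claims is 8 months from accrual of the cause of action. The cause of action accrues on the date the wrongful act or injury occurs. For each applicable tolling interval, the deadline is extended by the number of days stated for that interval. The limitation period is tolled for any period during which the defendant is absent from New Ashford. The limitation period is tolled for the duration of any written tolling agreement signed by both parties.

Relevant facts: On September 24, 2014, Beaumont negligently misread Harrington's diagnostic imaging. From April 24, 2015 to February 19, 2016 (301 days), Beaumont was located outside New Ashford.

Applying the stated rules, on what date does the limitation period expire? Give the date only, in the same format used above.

The limitation period began to run on September 24, 2014.
The untolled deadline — 8 months after September 24, 2014 — is May 24, 2015.
Because the defendant's absence from the jurisdiction ran from April 24, 2015 to February 19, 2016, the deadline is extended by 301 days to March 20, 2016.

March 20, 2016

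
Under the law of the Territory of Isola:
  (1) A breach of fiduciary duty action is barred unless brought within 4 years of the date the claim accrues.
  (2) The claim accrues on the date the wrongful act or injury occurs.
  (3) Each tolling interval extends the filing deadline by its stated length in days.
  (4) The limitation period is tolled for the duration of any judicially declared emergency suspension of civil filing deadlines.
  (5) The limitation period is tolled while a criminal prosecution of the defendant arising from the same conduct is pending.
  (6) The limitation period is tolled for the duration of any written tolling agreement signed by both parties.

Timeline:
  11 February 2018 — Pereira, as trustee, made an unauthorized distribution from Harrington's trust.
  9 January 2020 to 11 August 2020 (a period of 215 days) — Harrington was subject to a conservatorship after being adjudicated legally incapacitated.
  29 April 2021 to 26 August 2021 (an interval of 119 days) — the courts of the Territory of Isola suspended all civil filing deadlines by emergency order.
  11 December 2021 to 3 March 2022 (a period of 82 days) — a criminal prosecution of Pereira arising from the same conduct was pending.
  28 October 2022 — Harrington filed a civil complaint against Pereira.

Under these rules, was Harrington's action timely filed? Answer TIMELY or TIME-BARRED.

The claim accrued on 11 February 2018, when the wrongful act occurred.
Adding the 4 years base period to 11 February 2018 gives a deadline of 11 February 2022, before any tolling.
Because the emergency suspension of filing deadlines ran from 29 April 2021 to 26 August 2021, the deadline is extended by 119 days to 10 June 2022.
The pending criminal prosecution from 11 December 2021 to 3 March 2022 tolled the period for 82 days, extending the deadline to 31 August 2022.
The plaintiff's legal incapacity from 9 January 2020 to 11 August 2020 does not toll the period, because no stated rule makes the plaintiff's incapacity a tolling event.
The 28 October 2022 filing falls after the 31 August 2022 deadline; the claim is time-barred.

TIME-BARRED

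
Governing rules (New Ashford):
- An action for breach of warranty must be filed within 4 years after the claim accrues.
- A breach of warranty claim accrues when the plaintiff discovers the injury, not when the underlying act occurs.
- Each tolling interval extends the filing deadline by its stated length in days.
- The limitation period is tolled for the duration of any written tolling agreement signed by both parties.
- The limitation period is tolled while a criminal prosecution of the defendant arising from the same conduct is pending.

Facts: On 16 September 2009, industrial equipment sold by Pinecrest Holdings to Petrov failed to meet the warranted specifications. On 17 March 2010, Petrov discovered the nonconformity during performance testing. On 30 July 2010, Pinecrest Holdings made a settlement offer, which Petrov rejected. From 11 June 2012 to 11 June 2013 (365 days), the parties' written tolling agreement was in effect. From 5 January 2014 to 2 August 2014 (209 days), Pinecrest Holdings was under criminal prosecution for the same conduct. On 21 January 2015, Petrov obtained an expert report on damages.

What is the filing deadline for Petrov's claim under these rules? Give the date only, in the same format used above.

12 October 2015

Accrual is tied to discovery, so the period began on 17 March 2010 rather than on 16 September 2009 when the act occurred.
The untolled deadline — 4 years after 17 March 2010 — is 17 March 2014.
The written tolling agreement from 11 June 2012 to 11 June 2013 tolled the period for 365 days, extending the deadline to 17 March 2015.
The pending criminal prosecution from 5 January 2014 to 2 August 2014 tolled the period for 209 days, extending the deadline to 12 October 2015.
The other events in the timeline have no effect on the limitation period under the stated rules.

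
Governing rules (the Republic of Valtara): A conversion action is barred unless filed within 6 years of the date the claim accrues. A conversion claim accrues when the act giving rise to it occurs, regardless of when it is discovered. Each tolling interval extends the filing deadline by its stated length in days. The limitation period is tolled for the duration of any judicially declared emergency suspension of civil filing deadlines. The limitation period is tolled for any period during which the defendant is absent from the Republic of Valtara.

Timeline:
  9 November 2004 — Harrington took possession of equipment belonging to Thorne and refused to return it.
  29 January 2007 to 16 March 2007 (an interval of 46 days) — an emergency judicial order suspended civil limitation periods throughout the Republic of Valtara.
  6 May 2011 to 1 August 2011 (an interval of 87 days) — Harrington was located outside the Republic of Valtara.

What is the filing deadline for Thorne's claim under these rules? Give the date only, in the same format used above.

25 December 2010

The limitation period began to run on 9 November 2004.
6 years from 9 November 2004 is 9 November 2010.
The emergency suspension of filing deadlines from 29 January 2007 to 16 March 2007 tolled the period for 46 days, extending the deadline to 25 December 2010.
By the time the defendant's absence from the jurisdiction began on 6 May 2011, the limitation period had already expired on 25 December 2010; that interval cannot revive it.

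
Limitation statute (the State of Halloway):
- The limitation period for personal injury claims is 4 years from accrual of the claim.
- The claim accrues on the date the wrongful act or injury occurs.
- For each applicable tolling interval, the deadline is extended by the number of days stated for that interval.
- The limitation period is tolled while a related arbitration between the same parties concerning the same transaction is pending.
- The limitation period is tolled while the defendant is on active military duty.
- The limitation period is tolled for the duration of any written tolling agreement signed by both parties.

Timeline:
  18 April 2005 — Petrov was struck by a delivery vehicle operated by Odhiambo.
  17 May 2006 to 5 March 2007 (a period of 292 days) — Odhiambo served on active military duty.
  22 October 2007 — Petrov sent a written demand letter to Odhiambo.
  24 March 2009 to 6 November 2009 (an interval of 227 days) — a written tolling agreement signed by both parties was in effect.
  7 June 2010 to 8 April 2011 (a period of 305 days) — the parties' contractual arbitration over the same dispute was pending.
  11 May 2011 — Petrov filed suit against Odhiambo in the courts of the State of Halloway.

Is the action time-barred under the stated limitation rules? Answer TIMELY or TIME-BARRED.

TIMELY

The limitation period began to run on 18 April 2005.
Adding the 4 years base period to 18 April 2005 gives a deadline of 18 April 2009, before any tolling.
Because the defendant's active military service ran from 17 May 2006 to 5 March 2007, the deadline is extended by 292 days to 4 February 2010.
Because the written tolling agreement ran from 24 March 2009 to 6 November 2009, the deadline is extended by 227 days to 19 September 2010.
The pending related arbitration from 7 June 2010 to 8 April 2011 tolled the period for 305 days, extending the deadline to 21 July 2011.
None of the other events listed affects the running of the period under the stated rules.
Filing on 11 May 2011 beat the 21 July 2011 deadline — the action is timely.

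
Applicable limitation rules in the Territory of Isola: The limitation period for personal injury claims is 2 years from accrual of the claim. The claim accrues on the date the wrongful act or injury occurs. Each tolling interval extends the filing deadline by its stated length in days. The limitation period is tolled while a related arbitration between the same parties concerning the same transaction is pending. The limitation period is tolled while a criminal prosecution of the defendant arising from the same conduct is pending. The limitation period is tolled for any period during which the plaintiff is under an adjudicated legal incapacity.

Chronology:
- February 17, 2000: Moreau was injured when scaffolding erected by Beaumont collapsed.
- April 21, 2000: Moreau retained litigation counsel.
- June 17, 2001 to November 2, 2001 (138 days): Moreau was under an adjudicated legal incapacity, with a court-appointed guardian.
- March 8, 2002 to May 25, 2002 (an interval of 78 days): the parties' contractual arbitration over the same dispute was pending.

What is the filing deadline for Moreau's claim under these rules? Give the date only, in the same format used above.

September 21, 2002

The limitation period began to run on February 17, 2000.
Adding the 2 years base period to February 17, 2000 gives a deadline of February 17, 2002, before any tolling.
The period was tolled for 138 days by the plaintiff's legal incapacity (June 17, 2001 to November 2, 2001), pushing the deadline to July 5, 2002.
The pending related arbitration from March 8, 2002 to May 25, 2002 tolled the period for 78 days, extending the deadline to September 21, 2002.
None of the other events listed affects the running of the period under the stated rules.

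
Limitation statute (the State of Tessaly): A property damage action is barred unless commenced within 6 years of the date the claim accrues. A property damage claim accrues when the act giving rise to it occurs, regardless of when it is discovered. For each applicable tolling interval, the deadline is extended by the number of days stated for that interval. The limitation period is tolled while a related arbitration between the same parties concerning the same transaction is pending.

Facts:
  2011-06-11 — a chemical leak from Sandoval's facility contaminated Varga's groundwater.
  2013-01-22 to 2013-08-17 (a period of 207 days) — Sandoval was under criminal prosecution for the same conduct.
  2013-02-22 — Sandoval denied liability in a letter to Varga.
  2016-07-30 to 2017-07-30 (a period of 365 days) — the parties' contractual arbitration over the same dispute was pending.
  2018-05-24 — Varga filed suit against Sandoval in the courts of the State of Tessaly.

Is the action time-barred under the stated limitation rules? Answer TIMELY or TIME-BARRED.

TIMELY

The claim accrued on 2011-06-11, the date of the act.
6 years from 2011-06-11 is 2017-06-11.
Because the pending related arbitration ran from 2016-07-30 to 2017-07-30, the deadline is extended by 365 days to 2018-06-11.
The pending criminal prosecution from 2013-01-22 to 2013-08-17 does not toll the period, because no stated rule makes a criminal prosecution a tolling event.
The other events in the timeline have no effect on the limitation period under the stated rules.
The 2018-05-24 filing precedes the 2018-06-11 deadline; the claim is timely.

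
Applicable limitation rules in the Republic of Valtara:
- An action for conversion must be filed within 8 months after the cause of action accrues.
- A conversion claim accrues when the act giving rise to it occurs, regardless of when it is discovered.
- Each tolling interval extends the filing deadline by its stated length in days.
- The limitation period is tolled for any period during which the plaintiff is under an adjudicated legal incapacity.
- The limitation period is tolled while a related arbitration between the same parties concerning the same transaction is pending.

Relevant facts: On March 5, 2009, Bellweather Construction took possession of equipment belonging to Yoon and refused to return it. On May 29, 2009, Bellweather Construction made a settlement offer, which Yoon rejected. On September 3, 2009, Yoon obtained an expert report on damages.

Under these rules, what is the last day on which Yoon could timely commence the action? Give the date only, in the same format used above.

November 5, 2009

The claim accrued on March 5, 2009, when the wrongful act occurred.
Adding the 8 months base period to March 5, 2009 gives a deadline of November 5, 2009, before any tolling.
None of the other events listed affects the running of the period under the stated rules.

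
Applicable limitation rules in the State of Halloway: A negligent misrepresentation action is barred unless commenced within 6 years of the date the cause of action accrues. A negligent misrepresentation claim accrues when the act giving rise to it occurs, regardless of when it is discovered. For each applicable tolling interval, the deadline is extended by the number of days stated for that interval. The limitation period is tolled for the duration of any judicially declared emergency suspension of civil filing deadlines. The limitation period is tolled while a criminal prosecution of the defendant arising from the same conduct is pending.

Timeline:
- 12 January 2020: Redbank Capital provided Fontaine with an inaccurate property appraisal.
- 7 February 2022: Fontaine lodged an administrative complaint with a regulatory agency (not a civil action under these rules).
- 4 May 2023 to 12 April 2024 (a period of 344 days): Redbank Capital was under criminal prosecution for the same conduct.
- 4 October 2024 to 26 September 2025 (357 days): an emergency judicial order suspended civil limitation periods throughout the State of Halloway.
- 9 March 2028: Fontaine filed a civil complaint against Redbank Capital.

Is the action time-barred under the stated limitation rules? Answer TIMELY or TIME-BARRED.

TIME-BARRED

The claim accrued on 12 January 2020, when the wrongful act occurred.
6 years from 12 January 2020 is 12 January 2026.
The period was tolled for 344 days by the pending criminal prosecution (4 May 2023 to 12 April 2024), pushing the deadline to 22 December 2026.
The period was tolled for 357 days by the emergency suspension of filing deadlines (4 October 2024 to 26 September 2025), pushing the deadline to 14 December 2027.
None of the other events listed affects the running of the period under the stated rules.
The 9 March 2028 filing falls after the 14 December 2027 deadline; the claim is time-barred.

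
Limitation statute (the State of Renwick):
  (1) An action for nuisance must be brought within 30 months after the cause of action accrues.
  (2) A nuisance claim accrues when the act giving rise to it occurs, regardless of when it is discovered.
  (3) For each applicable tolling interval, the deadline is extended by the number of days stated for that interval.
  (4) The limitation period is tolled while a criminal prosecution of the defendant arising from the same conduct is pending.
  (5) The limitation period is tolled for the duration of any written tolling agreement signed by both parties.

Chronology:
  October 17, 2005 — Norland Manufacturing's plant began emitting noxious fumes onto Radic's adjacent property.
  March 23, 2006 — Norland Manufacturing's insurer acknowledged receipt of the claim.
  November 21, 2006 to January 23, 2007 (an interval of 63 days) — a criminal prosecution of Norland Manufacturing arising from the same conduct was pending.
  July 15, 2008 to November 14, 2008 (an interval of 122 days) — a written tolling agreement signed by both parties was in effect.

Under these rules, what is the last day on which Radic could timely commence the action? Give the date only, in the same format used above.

June 19, 2008

The claim accrued on October 17, 2005, when the wrongful act occurred.
Adding the 30 months base period to October 17, 2005 gives a deadline of April 17, 2008, before any tolling.
Because the pending criminal prosecution ran from November 21, 2006 to January 23, 2007, the deadline is extended by 63 days to June 19, 2008.
The written tolling agreement starting July 15, 2008 came too late — the period had run on June 19, 2008 — and so does not extend the deadline.
The other events in the timeline have no effect on the limitation period under the stated rules.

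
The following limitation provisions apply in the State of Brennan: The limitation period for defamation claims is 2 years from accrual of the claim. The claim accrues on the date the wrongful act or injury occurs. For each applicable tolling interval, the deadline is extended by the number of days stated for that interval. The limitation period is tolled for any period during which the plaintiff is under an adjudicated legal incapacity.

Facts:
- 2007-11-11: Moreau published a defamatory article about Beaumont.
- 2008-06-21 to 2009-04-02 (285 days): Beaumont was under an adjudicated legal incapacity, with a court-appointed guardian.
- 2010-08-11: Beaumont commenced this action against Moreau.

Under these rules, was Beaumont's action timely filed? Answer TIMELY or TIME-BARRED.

TIMELY

The claim accrued on 2007-11-11, the date of the act.
2 years from 2007-11-11 is 2009-11-11.
The period was tolled for 285 days by the plaintiff's legal incapacity (2008-06-21 to 2009-04-02), pushing the deadline to 2010-08-23.
The 2010-08-11 filing precedes the 2010-08-23 deadline; the claim is timely.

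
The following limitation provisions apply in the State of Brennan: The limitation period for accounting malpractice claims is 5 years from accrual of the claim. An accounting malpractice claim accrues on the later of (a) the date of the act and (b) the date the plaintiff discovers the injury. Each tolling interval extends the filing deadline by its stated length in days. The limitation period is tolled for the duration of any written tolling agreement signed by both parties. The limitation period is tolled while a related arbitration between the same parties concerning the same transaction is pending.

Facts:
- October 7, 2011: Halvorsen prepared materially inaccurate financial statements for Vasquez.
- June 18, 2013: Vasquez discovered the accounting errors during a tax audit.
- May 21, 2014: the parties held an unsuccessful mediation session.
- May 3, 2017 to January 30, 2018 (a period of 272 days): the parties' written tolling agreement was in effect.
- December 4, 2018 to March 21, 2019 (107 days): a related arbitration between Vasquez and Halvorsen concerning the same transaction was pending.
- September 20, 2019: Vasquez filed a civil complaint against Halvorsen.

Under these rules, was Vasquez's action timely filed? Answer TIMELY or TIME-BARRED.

TIME-BARRED

The claim accrued on June 18, 2013 — the later of the October 7, 2011 act and the June 18, 2013 discovery.
Adding the 5 years base period to June 18, 2013 gives a deadline of June 18, 2018, before any tolling.
The period was tolled for 272 days by the written tolling agreement (May 3, 2017 to January 30, 2018), pushing the deadline to March 17, 2019.
Because the pending related arbitration ran from December 4, 2018 to March 21, 2019, the deadline is extended by 107 days to July 2, 2019.
Nothing else in the chronology tolls or restarts the period.
Filing on September 20, 2019 missed the July 2, 2019 deadline — the action is time-barred.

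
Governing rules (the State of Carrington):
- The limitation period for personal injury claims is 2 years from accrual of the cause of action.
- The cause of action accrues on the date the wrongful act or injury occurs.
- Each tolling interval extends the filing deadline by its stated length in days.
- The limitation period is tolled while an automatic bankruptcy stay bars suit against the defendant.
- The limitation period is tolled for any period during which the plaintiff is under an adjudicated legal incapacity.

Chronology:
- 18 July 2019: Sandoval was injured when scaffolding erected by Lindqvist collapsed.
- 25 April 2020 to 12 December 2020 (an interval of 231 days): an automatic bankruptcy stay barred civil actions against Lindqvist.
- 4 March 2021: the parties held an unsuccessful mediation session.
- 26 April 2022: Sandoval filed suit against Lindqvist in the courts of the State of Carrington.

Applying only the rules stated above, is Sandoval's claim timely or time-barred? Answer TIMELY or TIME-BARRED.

TIME-BARRED

The cause of action accrued on 18 July 2019, the date of the act.
The untolled deadline — 2 years after 18 July 2019 — is 18 July 2021.
The period was tolled for 231 days by the automatic bankruptcy stay (25 April 2020 to 12 December 2020), pushing the deadline to 6 March 2022.
Nothing else in the chronology tolls or restarts the period.
The 26 April 2022 filing falls after the 6 March 2022 deadline; the claim is time-barred.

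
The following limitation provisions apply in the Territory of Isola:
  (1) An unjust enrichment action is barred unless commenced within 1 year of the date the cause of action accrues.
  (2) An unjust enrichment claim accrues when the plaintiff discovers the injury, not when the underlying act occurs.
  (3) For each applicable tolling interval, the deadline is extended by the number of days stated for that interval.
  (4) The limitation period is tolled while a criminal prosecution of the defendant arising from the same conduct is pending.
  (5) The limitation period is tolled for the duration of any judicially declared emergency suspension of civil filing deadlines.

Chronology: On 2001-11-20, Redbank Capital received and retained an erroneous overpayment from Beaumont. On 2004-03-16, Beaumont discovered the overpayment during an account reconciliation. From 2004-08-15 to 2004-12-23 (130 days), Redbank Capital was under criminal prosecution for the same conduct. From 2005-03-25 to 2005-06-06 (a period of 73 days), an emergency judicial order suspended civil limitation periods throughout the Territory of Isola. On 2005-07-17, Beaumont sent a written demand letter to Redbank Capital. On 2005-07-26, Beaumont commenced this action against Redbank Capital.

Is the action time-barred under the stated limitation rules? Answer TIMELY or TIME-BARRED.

The claim did not accrue until Beaumont discovered the injury on 2004-03-16; the 2001-11-20 act date does not start the clock under the stated rule.
1 year from 2004-03-16 is 2005-03-16.
The pending criminal prosecution from 2004-08-15 to 2004-12-23 tolled the period for 130 days, extending the deadline to 2005-07-24.
The emergency suspension of filing deadlines from 2005-03-25 to 2005-06-06 tolled the period for 73 days, extending the deadline to 2005-10-05.
None of the other events listed affects the running of the period under the stated rules.
Filing on 2005-07-26 beat the 2005-10-05 deadline — the action is timely.

TIMELY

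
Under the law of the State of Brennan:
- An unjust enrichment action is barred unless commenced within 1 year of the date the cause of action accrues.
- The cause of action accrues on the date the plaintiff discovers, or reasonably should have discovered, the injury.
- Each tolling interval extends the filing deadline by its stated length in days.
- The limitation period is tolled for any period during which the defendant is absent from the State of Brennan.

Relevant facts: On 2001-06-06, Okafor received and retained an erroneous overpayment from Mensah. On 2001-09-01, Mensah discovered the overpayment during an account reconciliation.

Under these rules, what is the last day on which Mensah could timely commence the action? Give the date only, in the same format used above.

2002-09-01

The claim did not accrue until Mensah discovered the injury on 2001-09-01; the 2001-06-06 act date does not start the clock under the stated rule.
The untolled deadline — 1 year after 2001-09-01 — is 2002-09-01.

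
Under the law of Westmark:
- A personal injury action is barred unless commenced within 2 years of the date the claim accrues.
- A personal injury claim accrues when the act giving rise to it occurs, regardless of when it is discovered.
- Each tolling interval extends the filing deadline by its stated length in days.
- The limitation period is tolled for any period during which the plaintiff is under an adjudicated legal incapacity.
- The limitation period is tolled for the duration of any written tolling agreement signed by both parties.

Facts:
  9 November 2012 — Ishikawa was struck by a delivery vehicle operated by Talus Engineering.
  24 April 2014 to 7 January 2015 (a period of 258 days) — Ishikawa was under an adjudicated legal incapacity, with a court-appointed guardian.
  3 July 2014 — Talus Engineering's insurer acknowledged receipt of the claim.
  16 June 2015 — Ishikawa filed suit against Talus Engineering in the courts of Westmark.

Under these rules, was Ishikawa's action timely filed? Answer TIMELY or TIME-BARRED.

The limitation period began to run on 9 November 2012.
The untolled deadline — 2 years after 9 November 2012 — is 9 November 2014.
The plaintiff's legal incapacity from 24 April 2014 to 7 January 2015 tolled the period for 258 days, extending the deadline to 25 July 2015.
Nothing else in the chronology tolls or restarts the period.
Ishikawa filed on 16 June 2015, before the 25 July 2015 deadline, so the action is timely.

TIMELY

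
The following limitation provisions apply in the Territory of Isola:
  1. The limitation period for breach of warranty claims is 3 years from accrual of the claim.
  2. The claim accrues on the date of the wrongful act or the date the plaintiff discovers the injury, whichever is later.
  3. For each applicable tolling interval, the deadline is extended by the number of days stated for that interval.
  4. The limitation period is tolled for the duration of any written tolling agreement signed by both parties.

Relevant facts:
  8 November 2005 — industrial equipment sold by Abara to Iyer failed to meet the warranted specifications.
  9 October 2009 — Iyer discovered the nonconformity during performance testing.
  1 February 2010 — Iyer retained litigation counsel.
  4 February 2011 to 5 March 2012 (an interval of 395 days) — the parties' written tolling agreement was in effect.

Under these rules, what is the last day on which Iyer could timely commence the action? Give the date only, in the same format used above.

8 November 2013

Because discovery on 9 October 2009 post-dates the 8 November 2005 act, accrual under the later-of rule falls on 9 October 2009.
Adding the 3 years base period to 9 October 2009 gives a deadline of 9 October 2012, before any tolling.
Because the written tolling agreement ran from 4 February 2011 to 5 March 2012, the deadline is extended by 395 days to 8 November 2013.
None of the other events listed affects the running of the period under the stated rules.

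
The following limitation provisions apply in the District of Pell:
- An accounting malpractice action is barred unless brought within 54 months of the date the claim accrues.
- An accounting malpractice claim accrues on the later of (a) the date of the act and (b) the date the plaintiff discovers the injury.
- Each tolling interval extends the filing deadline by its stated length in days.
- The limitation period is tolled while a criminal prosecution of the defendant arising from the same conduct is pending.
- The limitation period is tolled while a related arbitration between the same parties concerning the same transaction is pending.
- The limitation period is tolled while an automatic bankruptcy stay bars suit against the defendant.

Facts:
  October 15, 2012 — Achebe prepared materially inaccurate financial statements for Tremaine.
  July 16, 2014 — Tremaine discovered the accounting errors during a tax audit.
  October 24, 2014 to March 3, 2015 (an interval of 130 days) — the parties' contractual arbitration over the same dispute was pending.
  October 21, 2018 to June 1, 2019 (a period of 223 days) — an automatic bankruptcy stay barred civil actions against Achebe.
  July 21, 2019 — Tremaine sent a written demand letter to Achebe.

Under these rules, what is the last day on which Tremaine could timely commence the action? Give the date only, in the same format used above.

January 4, 2020

Because discovery on July 16, 2014 post-dates the October 15, 2012 act, accrual under the later-of rule falls on July 16, 2014.
54 months from July 16, 2014 is January 16, 2019.
Because the pending related arbitration ran from October 24, 2014 to March 3, 2015, the deadline is extended by 130 days to May 26, 2019.
Because the automatic bankruptcy stay ran from October 21, 2018 to June 1, 2019, the deadline is extended by 223 days to January 4, 2020.
Nothing else in the chronology tolls or restarts the period.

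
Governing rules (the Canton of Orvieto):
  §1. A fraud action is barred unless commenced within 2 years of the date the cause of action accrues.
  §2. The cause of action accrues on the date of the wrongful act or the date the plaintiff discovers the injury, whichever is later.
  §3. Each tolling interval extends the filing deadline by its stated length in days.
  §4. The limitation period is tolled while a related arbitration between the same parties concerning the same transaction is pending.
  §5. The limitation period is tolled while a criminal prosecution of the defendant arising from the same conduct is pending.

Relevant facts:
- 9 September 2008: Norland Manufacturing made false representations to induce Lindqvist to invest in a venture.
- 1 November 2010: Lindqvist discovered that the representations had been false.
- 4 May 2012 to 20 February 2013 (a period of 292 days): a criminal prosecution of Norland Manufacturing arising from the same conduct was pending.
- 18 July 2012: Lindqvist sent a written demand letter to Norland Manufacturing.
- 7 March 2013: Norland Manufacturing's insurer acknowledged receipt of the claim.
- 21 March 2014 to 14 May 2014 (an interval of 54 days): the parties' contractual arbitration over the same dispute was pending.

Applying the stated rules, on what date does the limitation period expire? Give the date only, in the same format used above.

Because discovery on 1 November 2010 post-dates the 9 September 2008 act, accrual under the later-of rule falls on 1 November 2010.
Adding the 2 years base period to 1 November 2010 gives a deadline of 1 November 2012, before any tolling.
Because the pending criminal prosecution ran from 4 May 2012 to 20 February 2013, the deadline is extended by 292 days to 20 August 2013.
The pending related arbitration from 21 March 2014 to 14 May 2014 began after the period had already run on 20 August 2013, so it has no tolling effect.
None of the other events listed affects the running of the period under the stated rules.

20 August 2013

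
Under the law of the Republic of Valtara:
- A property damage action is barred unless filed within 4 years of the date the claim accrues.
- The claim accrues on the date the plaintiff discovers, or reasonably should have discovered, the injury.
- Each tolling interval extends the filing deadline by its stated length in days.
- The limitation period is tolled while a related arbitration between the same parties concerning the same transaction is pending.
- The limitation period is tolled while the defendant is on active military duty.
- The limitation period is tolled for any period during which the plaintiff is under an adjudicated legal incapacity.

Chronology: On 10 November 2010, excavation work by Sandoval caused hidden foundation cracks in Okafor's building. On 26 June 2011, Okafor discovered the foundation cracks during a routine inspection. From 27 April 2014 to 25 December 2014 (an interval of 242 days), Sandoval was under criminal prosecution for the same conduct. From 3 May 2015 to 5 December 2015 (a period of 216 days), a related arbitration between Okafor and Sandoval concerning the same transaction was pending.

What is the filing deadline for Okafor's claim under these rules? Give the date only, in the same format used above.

The claim did not accrue until Okafor discovered the injury on 26 June 2011; the 10 November 2010 act date does not start the clock under the stated rule.
The untolled deadline — 4 years after 26 June 2011 — is 26 June 2015.
The pending related arbitration from 3 May 2015 to 5 December 2015 tolled the period for 216 days, extending the deadline to 28 January 2016.
The pending criminal prosecution from 27 April 2014 to 25 December 2014 does not toll the period, because no stated rule makes a criminal prosecution a tolling event.

28 January 2016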